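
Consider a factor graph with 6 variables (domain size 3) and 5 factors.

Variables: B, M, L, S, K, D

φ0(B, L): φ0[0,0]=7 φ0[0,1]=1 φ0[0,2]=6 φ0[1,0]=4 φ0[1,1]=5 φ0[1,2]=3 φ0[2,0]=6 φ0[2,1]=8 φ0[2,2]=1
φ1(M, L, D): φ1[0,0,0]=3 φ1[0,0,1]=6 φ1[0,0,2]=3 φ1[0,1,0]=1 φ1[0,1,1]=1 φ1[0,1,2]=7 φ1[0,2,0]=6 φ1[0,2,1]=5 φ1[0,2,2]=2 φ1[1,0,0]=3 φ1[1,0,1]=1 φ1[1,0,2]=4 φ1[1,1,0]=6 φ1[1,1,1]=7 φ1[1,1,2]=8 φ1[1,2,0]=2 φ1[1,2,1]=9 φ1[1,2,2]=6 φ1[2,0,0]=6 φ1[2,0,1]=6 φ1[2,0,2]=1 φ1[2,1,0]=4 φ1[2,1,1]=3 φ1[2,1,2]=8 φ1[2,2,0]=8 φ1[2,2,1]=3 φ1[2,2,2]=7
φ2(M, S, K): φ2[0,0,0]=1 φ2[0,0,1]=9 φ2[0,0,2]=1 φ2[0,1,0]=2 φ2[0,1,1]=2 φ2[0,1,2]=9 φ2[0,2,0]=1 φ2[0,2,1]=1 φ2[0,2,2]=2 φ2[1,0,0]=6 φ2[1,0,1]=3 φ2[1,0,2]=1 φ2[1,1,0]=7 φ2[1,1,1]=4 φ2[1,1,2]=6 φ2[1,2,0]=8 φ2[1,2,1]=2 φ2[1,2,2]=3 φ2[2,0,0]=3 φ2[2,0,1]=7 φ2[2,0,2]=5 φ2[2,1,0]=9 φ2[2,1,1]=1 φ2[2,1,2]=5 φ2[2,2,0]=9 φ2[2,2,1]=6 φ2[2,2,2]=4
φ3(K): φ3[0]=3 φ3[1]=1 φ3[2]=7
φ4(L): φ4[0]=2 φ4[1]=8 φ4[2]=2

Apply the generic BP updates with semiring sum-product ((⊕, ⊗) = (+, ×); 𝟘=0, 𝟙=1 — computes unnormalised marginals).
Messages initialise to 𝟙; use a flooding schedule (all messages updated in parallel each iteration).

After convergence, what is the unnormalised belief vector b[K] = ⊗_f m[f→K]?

init: all messages = 𝟙 over 3 values
r1 m[φ0→B] = [14, 12, 15]
r1 m[φ0→L] = [17, 14, 10]
r1 m[φ1→M] = [34, 46, 46]
r1 m[φ1→L] = [33, 45, 48]
r1 m[φ1→D] = [39, 41, 46]
r1 m[φ2→M] = [28, 40, 49]
r1 m[φ2→S] = [36, 45, 36]
r1 m[φ2→K] = [46, 35, 36]
r1 m[φ3→K] = [3, 1, 7]
r1 m[φ4→L] = [2, 8, 2]
r1 m[B→φ0] = [1, 1, 1]
r1 m[M→φ1] = [1, 1, 1]
r1 m[M→φ2] = [1, 1, 1]
r1 m[L→φ0] = [1, 1, 1]
r1 m[L→φ1] = [1, 1, 1]
r1 m[L→φ4] = [1, 1, 1]
r1 m[S→φ2] = [1, 1, 1]
r1 m[K→φ2] = [1, 1, 1]
r1 m[K→φ3] = [1, 1, 1]
r1 m[D→φ1] = [1, 1, 1]
r2 m[φ0→B] = [14, 12, 15]
r2 m[φ0→L] = [17, 14, 10]
r2 m[φ1→M] = [34, 46, 46]
r2 m[φ1→L] = [33, 45, 48]
r2 m[φ1→D] = [39, 41, 46]
r2 m[φ2→M] = [28, 40, 49]
r2 m[φ2→S] = [36, 45, 36]
r2 m[φ2→K] = [46, 35, 36]
r2 m[φ3→K] = [3, 1, 7]
r2 m[φ4→L] = [2, 8, 2]
r2 m[B→φ0] = [1, 1, 1]
r2 m[M→φ1] = [28, 40, 49]
r2 m[M→φ2] = [34, 46, 46]
r2 m[L→φ0] = [66, 360, 96]
r2 m[L→φ1] = [34, 112, 20]
r2 m[L→φ4] = [561, 630, 480]
r2 m[S→φ2] = [1, 1, 1]
r2 m[K→φ2] = [3, 1, 7]
r2 m[K→φ3] = [46, 35, 36]
r2 m[D→φ1] = [1, 1, 1]
r3 m[φ0→B] = [1398, 2352, 3372]
r3 m[φ0→L] = [17, 14, 10]
r3 m[φ1→M] = [1676, 2964, 2482]
r3 m[φ1→L] = [1293, 1827, 1926]
r3 m[φ1→D] = [81700, 80968, 124438]
r3 m[φ2→M] = [108, 142, 175]
r3 m[φ2→S] = [4280, 8394, 5580]
r3 m[φ2→K] = [2068, 1466, 1512]
r3 m[φ3→K] = [3, 1, 7]
r3 m[φ4→L] = [2, 8, 2]
r3 m[B→φ0] = [1, 1, 1]
r3 m[M→φ1] = [28, 40, 49]
r3 m[M→φ2] = [34, 46, 46]
r3 m[L→φ0] = [66, 360, 96]
r3 m[L→φ1] = [34, 112, 20]
r3 m[L→φ4] = [561, 630, 480]
r3 m[S→φ2] = [1, 1, 1]
r3 m[K→φ2] = [3, 1, 7]
r3 m[K→φ3] = [46, 35, 36]
r3 m[D→φ1] = [1, 1, 1]
r4 m[φ0→B] = [1398, 2352, 3372]
r4 m[φ0→L] = [17, 14, 10]
r4 m[φ1→M] = [1676, 2964, 2482]
r4 m[φ1→L] = [1293, 1827, 1926]
r4 m[φ1→D] = [81700, 80968, 124438]
r4 m[φ2→M] = [108, 142, 175]
r4 m[φ2→S] = [4280, 8394, 5580]
r4 m[φ2→K] = [2068, 1466, 1512]
r4 m[φ3→K] = [3, 1, 7]
r4 m[φ4→L] = [2, 8, 2]
r4 m[B→φ0] = [1, 1, 1]
r4 m[M→φ1] = [108, 142, 175]
r4 m[M→φ2] = [1676, 2964, 2482]
r4 m[L→φ0] = [2586, 14616, 3852]
r4 m[L→φ1] = [34, 112, 20]
r4 m[L→φ4] = [21981, 25578, 19260]
r4 m[S→φ2] = [1, 1, 1]
r4 m[K→φ2] = [3, 1, 7]
r4 m[K→φ3] = [2068, 1466, 1512]
r4 m[D→φ1] = [1, 1, 1]
r5 m[φ0→B] = [55830, 94980, 136296]
r5 m[φ0→L] = [17, 14, 10]
r5 m[φ1→M] = [1676, 2964, 2482]
r5 m[φ1→L] = [4707, 6579, 6968]
r5 m[φ1→D] = [293760, 291644, 450842]
r5 m[φ2→M] = [108, 142, 175]
r5 m[φ2→S] = [241418, 473950, 320878]
r5 m[φ2→K] = [121070, 81536, 84500]
r5 m[φ3→K] = [3, 1, 7]
r5 m[φ4→L] = [2, 8, 2]
r5 m[B→φ0] = [1, 1, 1]
r5 m[M→φ1] = [108, 142, 175]
r5 m[M→φ2] = [1676, 2964, 2482]
r5 m[L→φ0] = [2586, 14616, 3852]
r5 m[L→φ1] = [34, 112, 20]
r5 m[L→φ4] = [21981, 25578, 19260]
r5 m[S→φ2] = [1, 1, 1]
r5 m[K→φ2] = [3, 1, 7]
r5 m[K→φ3] = [2068, 1466, 1512]
r5 m[D→φ1] = [1, 1, 1]
r6 m[φ0→B] = [55830, 94980, 136296]
r6 m[φ0→L] = [17, 14, 10]
r6 m[φ1→M] = [1676, 2964, 2482]
r6 m[φ1→L] = [4707, 6579, 6968]
r6 m[φ1→D] = [293760, 291644, 450842]
r6 m[φ2→M] = [108, 142, 175]
r6 m[φ2→S] = [241418, 473950, 320878]
r6 m[φ2→K] = [121070, 81536, 84500]
r6 m[φ3→K] = [3, 1, 7]
r6 m[φ4→L] = [2, 8, 2]
r6 m[B→φ0] = [1, 1, 1]
r6 m[M→φ1] = [108, 142, 175]
r6 m[M→φ2] = [1676, 2964, 2482]
r6 m[L→φ0] = [9414, 52632, 13936]
r6 m[L→φ1] = [34, 112, 20]
r6 m[L→φ4] = [80019, 92106, 69680]
r6 m[S→φ2] = [1, 1, 1]
r6 m[K→φ2] = [3, 1, 7]
r6 m[K→φ3] = [121070, 81536, 84500]
r6 m[D→φ1] = [1, 1, 1]
r7 m[φ0→B] = [202146, 342624, 491476]
r7 m[φ0→L] = [17, 14, 10]
r7 m[φ1→M] = [1676, 2964, 2482]
r7 m[φ1→L] = [4707, 6579, 6968]
r7 m[φ1→D] = [293760, 291644, 450842]
r7 m[φ2→M] = [108, 142, 175]
r7 m[φ2→S] = [241418, 473950, 320878]
r7 m[φ2→K] = [121070, 81536, 84500]
r7 m[φ3→K] = [3, 1, 7]
r7 m[φ4→L] = [2, 8, 2]
r7 m[B→φ0] = [1, 1, 1]
r7 m[M→φ1] = [108, 142, 175]
r7 m[M→φ2] = [1676, 2964, 2482]
r7 m[L→φ0] = [9414, 52632, 13936]
r7 m[L→φ1] = [34, 112, 20]
r7 m[L→φ4] = [80019, 92106, 69680]
r7 m[S→φ2] = [1, 1, 1]
r7 m[K→φ2] = [3, 1, 7]
r7 m[K→φ3] = [121070, 81536, 84500]
r7 m[D→φ1] = [1, 1, 1]
r8 m[φ0→B] = [202146, 342624, 491476]
r8 m[φ0→L] = [17, 14, 10]
r8 m[φ1→M] = [1676, 2964, 2482]
r8 m[φ1→L] = [4707, 6579, 6968]
r8 m[φ1→D] = [293760, 291644, 450842]
r8 m[φ2→M] = [108, 142, 175]
r8 m[φ2→S] = [241418, 473950, 320878]
r8 m[φ2→K] = [121070, 81536, 84500]
r8 m[φ3→K] = [3, 1, 7]
r8 m[φ4→L] = [2, 8, 2]
r8 m[B→φ0] = [1, 1, 1]
r8 m[M→φ1] = [108, 142, 175]
r8 m[M→φ2] = [1676, 2964, 2482]
r8 m[L→φ0] = [9414, 52632, 13936]
r8 m[L→φ1] = [34, 112, 20]
r8 m[L→φ4] = [80019, 92106, 69680]
r8 m[S→φ2] = [1, 1, 1]
r8 m[K→φ2] = [3, 1, 7]
r8 m[K→φ3] = [121070, 81536, 84500]
r8 m[D→φ1] = [1, 1, 1]
fixed point reached at round 8
b[K] = ⊗ incoming = [363210, 81536, 591500]

b[K] = [363210, 81536, 591500]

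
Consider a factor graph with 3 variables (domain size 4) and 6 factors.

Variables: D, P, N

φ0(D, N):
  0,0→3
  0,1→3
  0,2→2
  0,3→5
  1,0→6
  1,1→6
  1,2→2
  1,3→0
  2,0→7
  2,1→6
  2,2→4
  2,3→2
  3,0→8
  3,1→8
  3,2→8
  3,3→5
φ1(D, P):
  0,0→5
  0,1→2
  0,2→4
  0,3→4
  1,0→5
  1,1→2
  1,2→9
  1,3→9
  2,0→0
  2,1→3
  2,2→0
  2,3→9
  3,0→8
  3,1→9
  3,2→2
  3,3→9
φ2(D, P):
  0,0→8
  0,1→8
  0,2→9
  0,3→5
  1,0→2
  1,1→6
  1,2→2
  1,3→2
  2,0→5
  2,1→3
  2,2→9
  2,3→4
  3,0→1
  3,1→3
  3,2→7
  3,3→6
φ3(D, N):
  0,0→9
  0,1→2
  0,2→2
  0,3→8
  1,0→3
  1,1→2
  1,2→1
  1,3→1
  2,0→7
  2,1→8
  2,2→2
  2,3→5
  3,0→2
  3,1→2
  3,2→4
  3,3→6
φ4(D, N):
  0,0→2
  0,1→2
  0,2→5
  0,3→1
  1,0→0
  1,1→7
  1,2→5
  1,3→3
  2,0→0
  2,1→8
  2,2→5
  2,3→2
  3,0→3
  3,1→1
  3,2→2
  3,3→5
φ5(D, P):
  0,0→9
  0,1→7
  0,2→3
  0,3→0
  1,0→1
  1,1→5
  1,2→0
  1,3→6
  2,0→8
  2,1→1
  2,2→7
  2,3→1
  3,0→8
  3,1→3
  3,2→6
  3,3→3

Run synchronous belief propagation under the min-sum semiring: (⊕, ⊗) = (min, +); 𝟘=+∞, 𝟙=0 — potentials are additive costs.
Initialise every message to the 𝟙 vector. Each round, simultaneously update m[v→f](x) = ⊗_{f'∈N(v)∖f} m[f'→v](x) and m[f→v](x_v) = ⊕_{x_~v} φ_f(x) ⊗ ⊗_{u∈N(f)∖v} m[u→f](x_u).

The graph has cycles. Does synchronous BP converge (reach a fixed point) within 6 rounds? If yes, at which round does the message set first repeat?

init: all messages = 𝟙 over 4 values
r1 m[φ0→D] = [2, 0, 2, 5]
r1 m[φ0→N] = [3, 3, 2, 0]
r1 m[φ1→D] = [2, 2, 0, 2]
r1 m[φ1→P] = [0, 2, 0, 4]
r1 m[φ2→D] = [5, 2, 3, 1]
r1 m[φ2→P] = [1, 3, 2, 2]
r1 m[φ3→D] = [2, 1, 2, 2]
r1 m[φ3→N] = [2, 2, 1, 1]
r1 m[φ4→D] = [1, 0, 0, 1]
r1 m[φ4→N] = [0, 1, 2, 1]
r1 m[φ5→D] = [0, 0, 1, 3]
r1 m[φ5→P] = [1, 1, 0, 0]
r1 m[D→φ0] = [0, 0, 0, 0]
r1 m[D→φ1] = [0, 0, 0, 0]
r1 m[D→φ2] = [0, 0, 0, 0]
r1 m[D→φ3] = [0, 0, 0, 0]
r1 m[D→φ4] = [0, 0, 0, 0]
r1 m[D→φ5] = [0, 0, 0, 0]
r1 m[P→φ1] = [0, 0, 0, 0]
r1 m[P→φ2] = [0, 0, 0, 0]
r1 m[P→φ5] = [0, 0, 0, 0]
r1 m[N→φ0] = [0, 0, 0, 0]
r1 m[N→φ3] = [0, 0, 0, 0]
r1 m[N→φ4] = [0, 0, 0, 0]
r2 m[φ0→D] = [2, 0, 2, 5]
r2 m[φ0→N] = [3, 3, 2, 0]
r2 m[φ1→D] = [2, 2, 0, 2]
r2 m[φ1→P] = [0, 2, 0, 4]
r2 m[φ2→D] = [5, 2, 3, 1]
r2 m[φ2→P] = [1, 3, 2, 2]
r2 m[φ3→D] = [2, 1, 2, 2]
r2 m[φ3→N] = [2, 2, 1, 1]
r2 m[φ4→D] = [1, 0, 0, 1]
r2 m[φ4→N] = [0, 1, 2, 1]
r2 m[φ5→D] = [0, 0, 1, 3]
r2 m[φ5→P] = [1, 1, 0, 0]
r2 m[D→φ0] = [10, 5, 6, 9]
r2 m[D→φ1] = [10, 3, 8, 12]
r2 m[D→φ2] = [7, 3, 5, 13]
r2 m[D→φ3] = [10, 4, 6, 12]
r2 m[D→φ4] = [11, 5, 8, 13]
r2 m[D→φ5] = [12, 5, 7, 11]
r2 m[P→φ1] = [2, 4, 2, 2]
r2 m[P→φ2] = [1, 3, 0, 4]
r2 m[P→φ5] = [1, 5, 2, 6]
r2 m[N→φ0] = [2, 3, 3, 2]
r2 m[N→φ3] = [3, 4, 4, 1]
r2 m[N→φ4] = [5, 5, 3, 1]
r3 m[φ0→D] = [5, 2, 4, 7]
r3 m[φ0→N] = [11, 11, 7, 5]
r3 m[φ1→D] = [6, 6, 2, 4]
r3 m[φ1→P] = [8, 5, 8, 12]
r3 m[φ2→D] = [9, 2, 6, 2]
r3 m[φ2→P] = [5, 8, 5, 5]
r3 m[φ3→D] = [6, 2, 6, 5]
r3 m[φ3→N] = [7, 6, 5, 5]
r3 m[φ4→D] = [2, 4, 3, 5]
r3 m[φ4→N] = [5, 12, 10, 8]
r3 m[φ5→D] = [5, 2, 6, 8]
r3 m[φ5→P] = [6, 8, 5, 8]
r3 m[D→φ0] = [10, 5, 6, 9]
r3 m[D→φ1] = [10, 3, 8, 12]
r3 m[D→φ2] = [7, 3, 5, 13]
r3 m[D→φ3] = [10, 4, 6, 12]
r3 m[D→φ4] = [11, 5, 8, 13]
r3 m[D→φ5] = [12, 5, 7, 11]
r3 m[P→φ1] = [2, 4, 2, 2]
r3 m[P→φ2] = [1, 3, 0, 4]
r3 m[P→φ5] = [1, 5, 2, 6]
r3 m[N→φ0] = [2, 3, 3, 2]
r3 m[N→φ3] = [3, 4, 4, 1]
r3 m[N→φ4] = [5, 5, 3, 1]
r4 m[φ0→D] = [5, 2, 4, 7]
r4 m[φ0→N] = [11, 11, 7, 5]
r4 m[φ1→D] = [6, 6, 2, 4]
r4 m[φ1→P] = [8, 5, 8, 12]
r4 m[φ2→D] = [9, 2, 6, 2]
r4 m[φ2→P] = [5, 8, 5, 5]
r4 m[φ3→D] = [6, 2, 6, 5]
r4 m[φ3→N] = [7, 6, 5, 5]
r4 m[φ4→D] = [2, 4, 3, 5]
r4 m[φ4→N] = [5, 12, 10, 8]
r4 m[φ5→D] = [5, 2, 6, 8]
r4 m[φ5→P] = [6, 8, 5, 8]
r4 m[D→φ0] = [28, 16, 23, 24]
r4 m[D→φ1] = [27, 12, 25, 27]
r4 m[D→φ2] = [24, 16, 21, 29]
r4 m[D→φ3] = [27, 16, 21, 26]
r4 m[D→φ4] = [31, 14, 24, 26]
r4 m[D→φ5] = [28, 16, 21, 23]
r4 m[P→φ1] = [11, 16, 10, 13]
r4 m[P→φ2] = [14, 13, 13, 20]
r4 m[P→φ5] = [13, 13, 13, 17]
r4 m[N→φ0] = [12, 18, 15, 13]
r4 m[N→φ3] = [16, 23, 17, 13]
r4 m[N→φ4] = [18, 17, 12, 10]
r5 m[φ0→D] = [15, 13, 15, 18]
r5 m[φ0→N] = [22, 22, 18, 16]
r5 m[φ1→D] = [14, 16, 10, 12]
r5 m[φ1→P] = [17, 14, 21, 21]
r5 m[φ2→D] = [21, 15, 16, 15]
r5 m[φ2→P] = [18, 22, 18, 18]
r5 m[φ3→D] = [19, 14, 18, 18]
r5 m[φ3→N] = [19, 18, 17, 17]
r5 m[φ4→D] = [11, 13, 12, 14]
r5 m[φ4→N] = [14, 21, 19, 17]
r5 m[φ5→D] = [16, 13, 14, 16]
r5 m[φ5→P] = [17, 21, 16, 22]
r5 m[D→φ0] = [28, 16, 23, 24]
r5 m[D→φ1] = [27, 12, 25, 27]
r5 m[D→φ2] = [24, 16, 21, 29]
r5 m[D→φ3] = [27, 16, 21, 26]
r5 m[D→φ4] = [31, 14, 24, 26]
r5 m[D→φ5] = [28, 16, 21, 23]
r5 m[P→φ1] = [11, 16, 10, 13]
r5 m[P→φ2] = [14, 13, 13, 20]
r5 m[P→φ5] = [13, 13, 13, 17]
r5 m[N→φ0] = [12, 18, 15, 13]
r5 m[N→φ3] = [16, 23, 17, 13]
r5 m[N→φ4] = [18, 17, 12, 10]
r6 m[φ0→D] = [15, 13, 15, 18]
r6 m[φ0→N] = [22, 22, 18, 16]
r6 m[φ1→D] = [14, 16, 10, 12]
r6 m[φ1→P] = [17, 14, 21, 21]
r6 m[φ2→D] = [21, 15, 16, 15]
r6 m[φ2→P] = [18, 22, 18, 18]
r6 m[φ3→D] = [19, 14, 18, 18]
r6 m[φ3→N] = [19, 18, 17, 17]
r6 m[φ4→D] = [11, 13, 12, 14]
r6 m[φ4→N] = [14, 21, 19, 17]
r6 m[φ5→D] = [16, 13, 14, 16]
r6 m[φ5→P] = [17, 21, 16, 22]
r6 m[D→φ0] = [81, 71, 70, 75]
r6 m[D→φ1] = [82, 68, 75, 81]
r6 m[D→φ2] = [75, 69, 69, 78]
r6 m[D→φ3] = [77, 70, 67, 75]
r6 m[D→φ4] = [85, 71, 73, 79]
r6 m[D→φ5] = [80, 71, 71, 77]
r6 m[P→φ1] = [35, 43, 34, 40]
r6 m[P→φ2] = [34, 35, 37, 43]
r6 m[P→φ5] = [35, 36, 39, 39]
r6 m[N→φ0] = [33, 39, 36, 34]
r6 m[N→φ3] = [36, 43, 37, 33]
r6 m[N→φ4] = [41, 40, 35, 33]
no fixed point within 6 rounds

NOT CONVERGED within 6 rounds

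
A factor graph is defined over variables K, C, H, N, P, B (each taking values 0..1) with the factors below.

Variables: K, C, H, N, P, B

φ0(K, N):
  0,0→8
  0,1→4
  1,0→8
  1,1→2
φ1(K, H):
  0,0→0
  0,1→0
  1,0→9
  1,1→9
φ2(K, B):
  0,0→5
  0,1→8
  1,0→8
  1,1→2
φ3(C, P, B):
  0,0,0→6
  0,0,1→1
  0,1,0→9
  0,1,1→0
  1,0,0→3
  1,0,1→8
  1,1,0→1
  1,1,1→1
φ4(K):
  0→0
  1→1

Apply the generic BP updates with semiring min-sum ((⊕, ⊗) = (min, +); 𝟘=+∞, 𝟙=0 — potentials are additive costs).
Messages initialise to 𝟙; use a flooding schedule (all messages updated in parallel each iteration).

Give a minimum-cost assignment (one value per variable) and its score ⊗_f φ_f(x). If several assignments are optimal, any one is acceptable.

init: all messages = 𝟙 over 2 values
r1 m[φ0→K] = [4, 2]
r1 m[φ0→N] = [8, 2]
r1 m[φ1→K] = [0, 9]
r1 m[φ1→H] = [0, 0]
r1 m[φ2→K] = [5, 2]
r1 m[φ2→B] = [5, 2]
r1 m[φ3→C] = [0, 1]
r1 m[φ3→P] = [1, 0]
r1 m[φ3→B] = [1, 0]
r1 m[φ4→K] = [0, 1]
r1 m[K→φ0] = [0, 0]
r1 m[K→φ1] = [0, 0]
r1 m[K→φ2] = [0, 0]
r1 m[K→φ4] = [0, 0]
r1 m[C→φ3] = [0, 0]
r1 m[H→φ1] = [0, 0]
r1 m[N→φ0] = [0, 0]
r1 m[P→φ3] = [0, 0]
r1 m[B→φ2] = [0, 0]
r1 m[B→φ3] = [0, 0]
r2 m[φ0→K] = [4, 2]
r2 m[φ0→N] = [8, 2]
r2 m[φ1→K] = [0, 9]
r2 m[φ1→H] = [0, 0]
r2 m[φ2→K] = [5, 2]
r2 m[φ2→B] = [5, 2]
r2 m[φ3→C] = [0, 1]
r2 m[φ3→P] = [1, 0]
r2 m[φ3→B] = [1, 0]
r2 m[φ4→K] = [0, 1]
r2 m[K→φ0] = [5, 12]
r2 m[K→φ1] = [9, 5]
r2 m[K→φ2] = [4, 12]
r2 m[K→φ4] = [9, 13]
r2 m[C→φ3] = [0, 0]
r2 m[H→φ1] = [0, 0]
r2 m[N→φ0] = [0, 0]
r2 m[P→φ3] = [0, 0]
r2 m[B→φ2] = [1, 0]
r2 m[B→φ3] = [5, 2]
r3 m[φ0→K] = [4, 2]
r3 m[φ0→N] = [13, 9]
r3 m[φ1→K] = [0, 9]
r3 m[φ1→H] = [9, 9]
r3 m[φ2→K] = [6, 2]
r3 m[φ2→B] = [9, 12]
r3 m[φ3→C] = [2, 3]
r3 m[φ3→P] = [3, 2]
r3 m[φ3→B] = [1, 0]
r3 m[φ4→K] = [0, 1]
r3 m[K→φ0] = [5, 12]
r3 m[K→φ1] = [9, 5]
r3 m[K→φ2] = [4, 12]
r3 m[K→φ4] = [9, 13]
r3 m[C→φ3] = [0, 0]
r3 m[H→φ1] = [0, 0]
r3 m[N→φ0] = [0, 0]
r3 m[P→φ3] = [0, 0]
r3 m[B→φ2] = [1, 0]
r3 m[B→φ3] = [5, 2]
r4 m[φ0→K] = [4, 2]
r4 m[φ0→N] = [13, 9]
r4 m[φ1→K] = [0, 9]
r4 m[φ1→H] = [9, 9]
r4 m[φ2→K] = [6, 2]
r4 m[φ2→B] = [9, 12]
r4 m[φ3→C] = [2, 3]
r4 m[φ3→P] = [3, 2]
r4 m[φ3→B] = [1, 0]
r4 m[φ4→K] = [0, 1]
r4 m[K→φ0] = [6, 12]
r4 m[K→φ1] = [10, 5]
r4 m[K→φ2] = [4, 12]
r4 m[K→φ4] = [10, 13]
r4 m[C→φ3] = [0, 0]
r4 m[H→φ1] = [0, 0]
r4 m[N→φ0] = [0, 0]
r4 m[P→φ3] = [0, 0]
r4 m[B→φ2] = [1, 0]
r4 m[B→φ3] = [9, 12]
r5 m[φ0→K] = [4, 2]
r5 m[φ0→N] = [14, 10]
r5 m[φ1→K] = [0, 9]
r5 m[φ1→H] = [10, 10]
r5 m[φ2→K] = [6, 2]
r5 m[φ2→B] = [9, 12]
r5 m[φ3→C] = [12, 10]
r5 m[φ3→P] = [12, 10]
r5 m[φ3→B] = [1, 0]
r5 m[φ4→K] = [0, 1]
r5 m[K→φ0] = [6, 12]
r5 m[K→φ1] = [10, 5]
r5 m[K→φ2] = [4, 12]
r5 m[K→φ4] = [10, 13]
r5 m[C→φ3] = [0, 0]
r5 m[H→φ1] = [0, 0]
r5 m[N→φ0] = [0, 0]
r5 m[P→φ3] = [0, 0]
r5 m[B→φ2] = [1, 0]
r5 m[B→φ3] = [9, 12]
r6 m[φ0→K] = [4, 2]
r6 m[φ0→N] = [14, 10]
r6 m[φ1→K] = [0, 9]
r6 m[φ1→H] = [10, 10]
r6 m[φ2→K] = [6, 2]
r6 m[φ2→B] = [9, 12]
r6 m[φ3→C] = [12, 10]
r6 m[φ3→P] = [12, 10]
r6 m[φ3→B] = [1, 0]
r6 m[φ4→K] = [0, 1]
r6 m[K→φ0] = [6, 12]
r6 m[K→φ1] = [10, 5]
r6 m[K→φ2] = [4, 12]
r6 m[K→φ4] = [10, 13]
r6 m[C→φ3] = [0, 0]
r6 m[H→φ1] = [0, 0]
r6 m[N→φ0] = [0, 0]
r6 m[P→φ3] = [0, 0]
r6 m[B→φ2] = [1, 0]
r6 m[B→φ3] = [9, 12]
fixed point reached at round 6
traceback from K: (K=0, C=1, H=0, N=1, P=1, B=0), score=10

assignment: (K=0, C=1, H=0, N=1, P=1, B=0); score = 10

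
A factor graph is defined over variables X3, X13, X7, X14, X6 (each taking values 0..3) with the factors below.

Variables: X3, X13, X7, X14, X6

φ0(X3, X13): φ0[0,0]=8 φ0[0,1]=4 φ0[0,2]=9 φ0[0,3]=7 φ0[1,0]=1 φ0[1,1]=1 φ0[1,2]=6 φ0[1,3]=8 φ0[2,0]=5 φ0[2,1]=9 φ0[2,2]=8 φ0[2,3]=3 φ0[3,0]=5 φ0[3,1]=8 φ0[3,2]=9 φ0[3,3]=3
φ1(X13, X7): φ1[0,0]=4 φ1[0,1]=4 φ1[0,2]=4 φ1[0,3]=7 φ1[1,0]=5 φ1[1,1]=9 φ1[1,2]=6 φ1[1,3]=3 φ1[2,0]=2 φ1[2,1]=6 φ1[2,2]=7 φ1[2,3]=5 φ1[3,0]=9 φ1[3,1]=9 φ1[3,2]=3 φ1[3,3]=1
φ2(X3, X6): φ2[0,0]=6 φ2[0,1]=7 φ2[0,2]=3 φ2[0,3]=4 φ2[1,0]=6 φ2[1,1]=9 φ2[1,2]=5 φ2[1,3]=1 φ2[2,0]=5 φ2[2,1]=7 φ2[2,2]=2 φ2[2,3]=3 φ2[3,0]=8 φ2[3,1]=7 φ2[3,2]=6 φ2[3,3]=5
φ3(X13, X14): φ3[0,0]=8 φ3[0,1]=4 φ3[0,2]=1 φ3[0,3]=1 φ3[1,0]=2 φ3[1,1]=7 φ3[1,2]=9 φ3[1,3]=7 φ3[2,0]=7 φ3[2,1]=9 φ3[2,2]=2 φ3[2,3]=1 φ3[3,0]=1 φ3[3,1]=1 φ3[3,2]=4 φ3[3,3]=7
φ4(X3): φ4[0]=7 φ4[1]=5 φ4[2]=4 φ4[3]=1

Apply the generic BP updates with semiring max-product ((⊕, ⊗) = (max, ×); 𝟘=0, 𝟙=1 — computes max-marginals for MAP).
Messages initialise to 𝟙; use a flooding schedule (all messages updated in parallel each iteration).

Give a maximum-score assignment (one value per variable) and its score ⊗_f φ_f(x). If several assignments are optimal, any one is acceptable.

assignment: (X3=0, X13=2, X7=2, X14=1, X6=1); score = 27783

init: all messages = 𝟙 over 4 values
r1 m[φ0→X3] = [9, 8, 9, 9]
r1 m[φ0→X13] = [8, 9, 9, 8]
r1 m[φ1→X13] = [7, 9, 7, 9]
r1 m[φ1→X7] = [9, 9, 7, 7]
r1 m[φ2→X3] = [7, 9, 7, 8]
r1 m[φ2→X6] = [8, 9, 6, 5]
r1 m[φ3→X13] = [8, 9, 9, 7]
r1 m[φ3→X14] = [8, 9, 9, 7]
r1 m[φ4→X3] = [7, 5, 4, 1]
r1 m[X3→φ0] = [1, 1, 1, 1]
r1 m[X3→φ2] = [1, 1, 1, 1]
r1 m[X3→φ4] = [1, 1, 1, 1]
r1 m[X13→φ0] = [1, 1, 1, 1]
r1 m[X13→φ1] = [1, 1, 1, 1]
r1 m[X13→φ3] = [1, 1, 1, 1]
r1 m[X7→φ1] = [1, 1, 1, 1]
r1 m[X14→φ3] = [1, 1, 1, 1]
r1 m[X6→φ2] = [1, 1, 1, 1]
r2 m[φ0→X3] = [9, 8, 9, 9]
r2 m[φ0→X13] = [8, 9, 9, 8]
r2 m[φ1→X13] = [7, 9, 7, 9]
r2 m[φ1→X7] = [9, 9, 7, 7]
r2 m[φ2→X3] = [7, 9, 7, 8]
r2 m[φ2→X6] = [8, 9, 6, 5]
r2 m[φ3→X13] = [8, 9, 9, 7]
r2 m[φ3→X14] = [8, 9, 9, 7]
r2 m[φ4→X3] = [7, 5, 4, 1]
r2 m[X3→φ0] = [49, 45, 28, 8]
r2 m[X3→φ2] = [63, 40, 36, 9]
r2 m[X3→φ4] = [63, 72, 63, 72]
r2 m[X13→φ0] = [56, 81, 63, 63]
r2 m[X13→φ1] = [64, 81, 81, 56]
r2 m[X13→φ3] = [56, 81, 63, 72]
r2 m[X7→φ1] = [1, 1, 1, 1]
r2 m[X14→φ3] = [1, 1, 1, 1]
r2 m[X6→φ2] = [1, 1, 1, 1]
r3 m[φ0→X3] = [567, 504, 729, 648]
r3 m[φ0→X13] = [392, 252, 441, 360]
r3 m[φ1→X13] = [7, 9, 7, 9]
r3 m[φ1→X7] = [504, 729, 567, 448]
r3 m[φ2→X3] = [7, 9, 7, 8]
r3 m[φ2→X6] = [378, 441, 200, 252]
r3 m[φ3→X13] = [8, 9, 9, 7]
r3 m[φ3→X14] = [448, 567, 729, 567]
r3 m[φ4→X3] = [7, 5, 4, 1]
r3 m[X3→φ0] = [49, 45, 28, 8]
r3 m[X3→φ2] = [63, 40, 36, 9]
r3 m[X3→φ4] = [63, 72, 63, 72]
r3 m[X13→φ0] = [56, 81, 63, 63]
r3 m[X13→φ1] = [64, 81, 81, 56]
r3 m[X13→φ3] = [56, 81, 63, 72]
r3 m[X7→φ1] = [1, 1, 1, 1]
r3 m[X14→φ3] = [1, 1, 1, 1]
r3 m[X6→φ2] = [1, 1, 1, 1]
r4 m[φ0→X3] = [567, 504, 729, 648]
r4 m[φ0→X13] = [392, 252, 441, 360]
r4 m[φ1→X13] = [7, 9, 7, 9]
r4 m[φ1→X7] = [504, 729, 567, 448]
r4 m[φ2→X3] = [7, 9, 7, 8]
r4 m[φ2→X6] = [378, 441, 200, 252]
r4 m[φ3→X13] = [8, 9, 9, 7]
r4 m[φ3→X14] = [448, 567, 729, 567]
r4 m[φ4→X3] = [7, 5, 4, 1]
r4 m[X3→φ0] = [49, 45, 28, 8]
r4 m[X3→φ2] = [3969, 2520, 2916, 648]
r4 m[X3→φ4] = [3969, 4536, 5103, 5184]
r4 m[X13→φ0] = [56, 81, 63, 63]
r4 m[X13→φ1] = [3136, 2268, 3969, 2520]
r4 m[X13→φ3] = [2744, 2268, 3087, 3240]
r4 m[X7→φ1] = [1, 1, 1, 1]
r4 m[X14→φ3] = [1, 1, 1, 1]
r4 m[X6→φ2] = [1, 1, 1, 1]
r5 m[φ0→X3] = [567, 504, 729, 648]
r5 m[φ0→X13] = [392, 252, 441, 360]
r5 m[φ1→X13] = [7, 9, 7, 9]
r5 m[φ1→X7] = [22680, 23814, 27783, 21952]
r5 m[φ2→X3] = [7, 9, 7, 8]
r5 m[φ2→X6] = [23814, 27783, 12600, 15876]
r5 m[φ3→X13] = [8, 9, 9, 7]
r5 m[φ3→X14] = [21952, 27783, 20412, 22680]
r5 m[φ4→X3] = [7, 5, 4, 1]
r5 m[X3→φ0] = [49, 45, 28, 8]
r5 m[X3→φ2] = [3969, 2520, 2916, 648]
r5 m[X3→φ4] = [3969, 4536, 5103, 5184]
r5 m[X13→φ0] = [56, 81, 63, 63]
r5 m[X13→φ1] = [3136, 2268, 3969, 2520]
r5 m[X13→φ3] = [2744, 2268, 3087, 3240]
r5 m[X7→φ1] = [1, 1, 1, 1]
r5 m[X14→φ3] = [1, 1, 1, 1]
r5 m[X6→φ2] = [1, 1, 1, 1]
r6 m[φ0→X3] = [567, 504, 729, 648]
r6 m[φ0→X13] = [392, 252, 441, 360]
r6 m[φ1→X13] = [7, 9, 7, 9]
r6 m[φ1→X7] = [22680, 23814, 27783, 21952]
r6 m[φ2→X3] = [7, 9, 7, 8]
r6 m[φ2→X6] = [23814, 27783, 12600, 15876]
r6 m[φ3→X13] = [8, 9, 9, 7]
r6 m[φ3→X14] = [21952, 27783, 20412, 22680]
r6 m[φ4→X3] = [7, 5, 4, 1]
r6 m[X3→φ0] = [49, 45, 28, 8]
r6 m[X3→φ2] = [3969, 2520, 2916, 648]
r6 m[X3→φ4] = [3969, 4536, 5103, 5184]
r6 m[X13→φ0] = [56, 81, 63, 63]
r6 m[X13→φ1] = [3136, 2268, 3969, 2520]
r6 m[X13→φ3] = [2744, 2268, 3087, 3240]
r6 m[X7→φ1] = [1, 1, 1, 1]
r6 m[X14→φ3] = [1, 1, 1, 1]
r6 m[X6→φ2] = [1, 1, 1, 1]
fixed point reached at round 6
traceback from X3: (X3=0, X13=2, X7=2, X14=1, X6=1), score=27783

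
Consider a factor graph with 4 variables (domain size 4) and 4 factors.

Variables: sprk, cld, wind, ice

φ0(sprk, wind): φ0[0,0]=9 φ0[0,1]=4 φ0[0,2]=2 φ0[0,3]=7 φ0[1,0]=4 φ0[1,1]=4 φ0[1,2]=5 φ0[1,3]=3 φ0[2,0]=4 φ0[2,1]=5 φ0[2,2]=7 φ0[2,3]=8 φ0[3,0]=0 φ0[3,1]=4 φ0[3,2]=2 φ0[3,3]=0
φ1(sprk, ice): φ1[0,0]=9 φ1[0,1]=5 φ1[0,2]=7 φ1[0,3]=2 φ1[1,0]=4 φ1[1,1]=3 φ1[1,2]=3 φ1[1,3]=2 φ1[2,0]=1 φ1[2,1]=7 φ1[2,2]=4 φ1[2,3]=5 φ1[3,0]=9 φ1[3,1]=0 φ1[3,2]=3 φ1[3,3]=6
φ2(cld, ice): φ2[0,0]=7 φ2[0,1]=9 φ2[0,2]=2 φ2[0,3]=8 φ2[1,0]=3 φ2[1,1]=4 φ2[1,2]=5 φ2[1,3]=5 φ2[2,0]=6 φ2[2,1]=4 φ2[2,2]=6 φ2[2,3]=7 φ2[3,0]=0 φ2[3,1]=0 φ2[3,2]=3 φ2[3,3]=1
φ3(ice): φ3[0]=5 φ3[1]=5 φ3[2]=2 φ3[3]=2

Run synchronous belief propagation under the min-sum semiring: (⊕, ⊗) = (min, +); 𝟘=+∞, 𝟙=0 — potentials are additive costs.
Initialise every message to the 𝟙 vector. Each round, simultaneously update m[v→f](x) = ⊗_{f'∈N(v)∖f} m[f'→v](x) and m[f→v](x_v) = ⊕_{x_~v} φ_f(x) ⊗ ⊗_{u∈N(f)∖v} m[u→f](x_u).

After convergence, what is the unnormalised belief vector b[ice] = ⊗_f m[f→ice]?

b[ice] = [10, 5, 7, 7]

init: all messages = 𝟙 over 4 values
r1 m[φ0→sprk] = [2, 3, 4, 0]
r1 m[φ0→wind] = [0, 4, 2, 0]
r1 m[φ1→sprk] = [2, 2, 1, 0]
r1 m[φ1→ice] = [1, 0, 3, 2]
r1 m[φ2→cld] = [2, 3, 4, 0]
r1 m[φ2→ice] = [0, 0, 2, 1]
r1 m[φ3→ice] = [5, 5, 2, 2]
r1 m[sprk→φ0] = [0, 0, 0, 0]
r1 m[sprk→φ1] = [0, 0, 0, 0]
r1 m[cld→φ2] = [0, 0, 0, 0]
r1 m[wind→φ0] = [0, 0, 0, 0]
r1 m[ice→φ1] = [0, 0, 0, 0]
r1 m[ice→φ2] = [0, 0, 0, 0]
r1 m[ice→φ3] = [0, 0, 0, 0]
r2 m[φ0→sprk] = [2, 3, 4, 0]
r2 m[φ0→wind] = [0, 4, 2, 0]
r2 m[φ1→sprk] = [2, 2, 1, 0]
r2 m[φ1→ice] = [1, 0, 3, 2]
r2 m[φ2→cld] = [2, 3, 4, 0]
r2 m[φ2→ice] = [0, 0, 2, 1]
r2 m[φ3→ice] = [5, 5, 2, 2]
r2 m[sprk→φ0] = [2, 2, 1, 0]
r2 m[sprk→φ1] = [2, 3, 4, 0]
r2 m[cld→φ2] = [0, 0, 0, 0]
r2 m[wind→φ0] = [0, 0, 0, 0]
r2 m[ice→φ1] = [5, 5, 4, 3]
r2 m[ice→φ2] = [6, 5, 5, 4]
r2 m[ice→φ3] = [1, 0, 5, 3]
r3 m[φ0→sprk] = [2, 3, 4, 0]
r3 m[φ0→wind] = [0, 4, 2, 0]
r3 m[φ1→sprk] = [5, 5, 6, 5]
r3 m[φ1→ice] = [5, 0, 3, 4]
r3 m[φ2→cld] = [7, 9, 9, 5]
r3 m[φ2→ice] = [0, 0, 2, 1]
r3 m[φ3→ice] = [5, 5, 2, 2]
r3 m[sprk→φ0] = [2, 2, 1, 0]
r3 m[sprk→φ1] = [2, 3, 4, 0]
r3 m[cld→φ2] = [0, 0, 0, 0]
r3 m[wind→φ0] = [0, 0, 0, 0]
r3 m[ice→φ1] = [5, 5, 4, 3]
r3 m[ice→φ2] = [6, 5, 5, 4]
r3 m[ice→φ3] = [1, 0, 5, 3]
r4 m[φ0→sprk] = [2, 3, 4, 0]
r4 m[φ0→wind] = [0, 4, 2, 0]
r4 m[φ1→sprk] = [5, 5, 6, 5]
r4 m[φ1→ice] = [5, 0, 3, 4]
r4 m[φ2→cld] = [7, 9, 9, 5]
r4 m[φ2→ice] = [0, 0, 2, 1]
r4 m[φ3→ice] = [5, 5, 2, 2]
r4 m[sprk→φ0] = [5, 5, 6, 5]
r4 m[sprk→φ1] = [2, 3, 4, 0]
r4 m[cld→φ2] = [0, 0, 0, 0]
r4 m[wind→φ0] = [0, 0, 0, 0]
r4 m[ice→φ1] = [5, 5, 4, 3]
r4 m[ice→φ2] = [10, 5, 5, 6]
r4 m[ice→φ3] = [5, 0, 5, 5]
r5 m[φ0→sprk] = [2, 3, 4, 0]
r5 m[φ0→wind] = [5, 9, 7, 5]
r5 m[φ1→sprk] = [5, 5, 6, 5]
r5 m[φ1→ice] = [5, 0, 3, 4]
r5 m[φ2→cld] = [7, 9, 9, 5]
r5 m[φ2→ice] = [0, 0, 2, 1]
r5 m[φ3→ice] = [5, 5, 2, 2]
r5 m[sprk→φ0] = [5, 5, 6, 5]
r5 m[sprk→φ1] = [2, 3, 4, 0]
r5 m[cld→φ2] = [0, 0, 0, 0]
r5 m[wind→φ0] = [0, 0, 0, 0]
r5 m[ice→φ1] = [5, 5, 4, 3]
r5 m[ice→φ2] = [10, 5, 5, 6]
r5 m[ice→φ3] = [5, 0, 5, 5]
r6 m[φ0→sprk] = [2, 3, 4, 0]
r6 m[φ0→wind] = [5, 9, 7, 5]
r6 m[φ1→sprk] = [5, 5, 6, 5]
r6 m[φ1→ice] = [5, 0, 3, 4]
r6 m[φ2→cld] = [7, 9, 9, 5]
r6 m[φ2→ice] = [0, 0, 2, 1]
r6 m[φ3→ice] = [5, 5, 2, 2]
r6 m[sprk→φ0] = [5, 5, 6, 5]
r6 m[sprk→φ1] = [2, 3, 4, 0]
r6 m[cld→φ2] = [0, 0, 0, 0]
r6 m[wind→φ0] = [0, 0, 0, 0]
r6 m[ice→φ1] = [5, 5, 4, 3]
r6 m[ice→φ2] = [10, 5, 5, 6]
r6 m[ice→φ3] = [5, 0, 5, 5]
fixed point reached at round 6
b[ice] = ⊗ incoming = [10, 5, 7, 7]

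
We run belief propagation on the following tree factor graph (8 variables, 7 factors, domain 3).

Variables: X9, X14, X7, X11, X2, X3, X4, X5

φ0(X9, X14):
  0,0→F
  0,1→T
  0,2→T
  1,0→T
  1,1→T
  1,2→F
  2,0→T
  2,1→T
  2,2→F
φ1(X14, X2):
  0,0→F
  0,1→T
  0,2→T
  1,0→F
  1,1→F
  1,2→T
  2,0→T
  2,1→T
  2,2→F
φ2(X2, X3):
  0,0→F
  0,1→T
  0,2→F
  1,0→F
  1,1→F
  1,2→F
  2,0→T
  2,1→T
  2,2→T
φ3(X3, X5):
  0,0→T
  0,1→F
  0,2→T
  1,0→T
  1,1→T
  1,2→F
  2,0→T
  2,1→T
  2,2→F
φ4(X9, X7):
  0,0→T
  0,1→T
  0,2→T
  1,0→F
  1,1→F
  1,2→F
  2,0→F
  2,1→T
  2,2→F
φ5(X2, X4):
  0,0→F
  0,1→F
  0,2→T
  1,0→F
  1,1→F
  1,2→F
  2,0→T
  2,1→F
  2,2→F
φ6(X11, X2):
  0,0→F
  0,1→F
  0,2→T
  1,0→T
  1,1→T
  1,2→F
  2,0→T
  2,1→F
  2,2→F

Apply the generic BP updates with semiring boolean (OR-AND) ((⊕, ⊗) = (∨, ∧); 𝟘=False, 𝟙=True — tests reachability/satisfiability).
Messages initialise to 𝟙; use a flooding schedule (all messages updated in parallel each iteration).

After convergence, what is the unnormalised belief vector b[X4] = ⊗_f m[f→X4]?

init: all messages = 𝟙 over 3 values
r1 m[φ0→X9] = [T, T, T]
r1 m[φ0→X14] = [T, T, T]
r1 m[φ1→X14] = [T, T, T]
r1 m[φ1→X2] = [T, T, T]
r1 m[φ2→X2] = [T, F, T]
r1 m[φ2→X3] = [T, T, T]
r1 m[φ3→X3] = [T, T, T]
r1 m[φ3→X5] = [T, T, T]
r1 m[φ4→X9] = [T, F, T]
r1 m[φ4→X7] = [T, T, T]
r1 m[φ5→X2] = [T, F, T]
r1 m[φ5→X4] = [T, F, T]
r1 m[φ6→X11] = [T, T, T]
r1 m[φ6→X2] = [T, T, T]
r1 m[X9→φ0] = [T, T, T]
r1 m[X9→φ4] = [T, T, T]
r1 m[X14→φ0] = [T, T, T]
r1 m[X14→φ1] = [T, T, T]
r1 m[X7→φ4] = [T, T, T]
r1 m[X11→φ6] = [T, T, T]
r1 m[X2→φ1] = [T, T, T]
r1 m[X2→φ2] = [T, T, T]
r1 m[X2→φ5] = [T, T, T]
r1 m[X2→φ6] = [T, T, T]
r1 m[X3→φ2] = [T, T, T]
r1 m[X3→φ3] = [T, T, T]
r1 m[X4→φ5] = [T, T, T]
r1 m[X5→φ3] = [T, T, T]
r2 m[φ0→X9] = [T, T, T]
r2 m[φ0→X14] = [T, T, T]
r2 m[φ1→X14] = [T, T, T]
r2 m[φ1→X2] = [T, T, T]
r2 m[φ2→X2] = [T, F, T]
r2 m[φ2→X3] = [T, T, T]
r2 m[φ3→X3] = [T, T, T]
r2 m[φ3→X5] = [T, T, T]
r2 m[φ4→X9] = [T, F, T]
r2 m[φ4→X7] = [T, T, T]
r2 m[φ5→X2] = [T, F, T]
r2 m[φ5→X4] = [T, F, T]
r2 m[φ6→X11] = [T, T, T]
r2 m[φ6→X2] = [T, T, T]
r2 m[X9→φ0] = [T, F, T]
r2 m[X9→φ4] = [T, T, T]
r2 m[X14→φ0] = [T, T, T]
r2 m[X14→φ1] = [T, T, T]
r2 m[X7→φ4] = [T, T, T]
r2 m[X11→φ6] = [T, T, T]
r2 m[X2→φ1] = [T, F, T]
r2 m[X2→φ2] = [T, F, T]
r2 m[X2→φ5] = [T, F, T]
r2 m[X2→φ6] = [T, F, T]
r2 m[X3→φ2] = [T, T, T]
r2 m[X3→φ3] = [T, T, T]
r2 m[X4→φ5] = [T, T, T]
r2 m[X5→φ3] = [T, T, T]
r3 m[φ0→X9] = [T, T, T]
r3 m[φ0→X14] = [T, T, T]
r3 m[φ1→X14] = [T, T, T]
r3 m[φ1→X2] = [T, T, T]
r3 m[φ2→X2] = [T, F, T]
r3 m[φ2→X3] = [T, T, T]
r3 m[φ3→X3] = [T, T, T]
r3 m[φ3→X5] = [T, T, T]
r3 m[φ4→X9] = [T, F, T]
r3 m[φ4→X7] = [T, T, T]
r3 m[φ5→X2] = [T, F, T]
r3 m[φ5→X4] = [T, F, T]
r3 m[φ6→X11] = [T, T, T]
r3 m[φ6→X2] = [T, T, T]
r3 m[X9→φ0] = [T, F, T]
r3 m[X9→φ4] = [T, T, T]
r3 m[X14→φ0] = [T, T, T]
r3 m[X14→φ1] = [T, T, T]
r3 m[X7→φ4] = [T, T, T]
r3 m[X11→φ6] = [T, T, T]
r3 m[X2→φ1] = [T, F, T]
r3 m[X2→φ2] = [T, F, T]
r3 m[X2→φ5] = [T, F, T]
r3 m[X2→φ6] = [T, F, T]
r3 m[X3→φ2] = [T, T, T]
r3 m[X3→φ3] = [T, T, T]
r3 m[X4→φ5] = [T, T, T]
r3 m[X5→φ3] = [T, T, T]
fixed point reached at round 3
b[X4] = ⊗ incoming = [T, F, T]

b[X4] = [T, F, T]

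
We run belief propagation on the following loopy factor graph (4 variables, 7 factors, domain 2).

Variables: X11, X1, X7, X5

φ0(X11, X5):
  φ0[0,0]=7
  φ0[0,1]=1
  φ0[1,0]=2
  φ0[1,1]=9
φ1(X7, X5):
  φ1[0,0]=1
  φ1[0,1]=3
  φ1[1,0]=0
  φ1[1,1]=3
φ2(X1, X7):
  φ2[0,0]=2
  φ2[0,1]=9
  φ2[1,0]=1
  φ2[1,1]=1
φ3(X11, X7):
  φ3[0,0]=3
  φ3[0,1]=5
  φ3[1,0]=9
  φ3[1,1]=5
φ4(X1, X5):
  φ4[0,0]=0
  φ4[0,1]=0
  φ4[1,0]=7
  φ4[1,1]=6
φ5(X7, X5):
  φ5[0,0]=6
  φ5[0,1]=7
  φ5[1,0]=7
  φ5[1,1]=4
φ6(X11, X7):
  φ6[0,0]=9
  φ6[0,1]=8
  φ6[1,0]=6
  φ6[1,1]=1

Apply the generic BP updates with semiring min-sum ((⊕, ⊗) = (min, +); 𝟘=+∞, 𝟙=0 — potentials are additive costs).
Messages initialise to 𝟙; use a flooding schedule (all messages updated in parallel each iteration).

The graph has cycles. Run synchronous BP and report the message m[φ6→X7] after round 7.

init: all messages = 𝟙 over 2 values
r1 m[φ0→X11] = [1, 2]
r1 m[φ0→X5] = [2, 1]
r1 m[φ1→X7] = [1, 0]
r1 m[φ1→X5] = [0, 3]
r1 m[φ2→X1] = [2, 1]
r1 m[φ2→X7] = [1, 1]
r1 m[φ3→X11] = [3, 5]
r1 m[φ3→X7] = [3, 5]
r1 m[φ4→X1] = [0, 6]
r1 m[φ4→X5] = [0, 0]
r1 m[φ5→X7] = [6, 4]
r1 m[φ5→X5] = [6, 4]
r1 m[φ6→X11] = [8, 1]
r1 m[φ6→X7] = [6, 1]
r1 m[X11→φ0] = [0, 0]
r1 m[X11→φ3] = [0, 0]
r1 m[X11→φ6] = [0, 0]
r1 m[X1→φ2] = [0, 0]
r1 m[X1→φ4] = [0, 0]
r1 m[X7→φ1] = [0, 0]
r1 m[X7→φ2] = [0, 0]
r1 m[X7→φ3] = [0, 0]
r1 m[X7→φ5] = [0, 0]
r1 m[X7→φ6] = [0, 0]
r1 m[X5→φ0] = [0, 0]
r1 m[X5→φ1] = [0, 0]
r1 m[X5→φ4] = [0, 0]
r1 m[X5→φ5] = [0, 0]
r2 m[φ0→X11] = [1, 2]
r2 m[φ0→X5] = [2, 1]
r2 m[φ1→X7] = [1, 0]
r2 m[φ1→X5] = [0, 3]
r2 m[φ2→X1] = [2, 1]
r2 m[φ2→X7] = [1, 1]
r2 m[φ3→X11] = [3, 5]
r2 m[φ3→X7] = [3, 5]
r2 m[φ4→X1] = [0, 6]
r2 m[φ4→X5] = [0, 0]
r2 m[φ5→X7] = [6, 4]
r2 m[φ5→X5] = [6, 4]
r2 m[φ6→X11] = [8, 1]
r2 m[φ6→X7] = [6, 1]
r2 m[X11→φ0] = [11, 6]
r2 m[X11→φ3] = [9, 3]
r2 m[X11→φ6] = [4, 7]
r2 m[X1→φ2] = [0, 6]
r2 m[X1→φ4] = [2, 1]
r2 m[X7→φ1] = [16, 11]
r2 m[X7→φ2] = [16, 10]
r2 m[X7→φ3] = [14, 6]
r2 m[X7→φ5] = [11, 7]
r2 m[X7→φ6] = [11, 10]
r2 m[X5→φ0] = [6, 7]
r2 m[X5→φ1] = [8, 5]
r2 m[X5→φ4] = [8, 8]
r2 m[X5→φ5] = [2, 4]
r3 m[φ0→X11] = [8, 8]
r3 m[φ0→X5] = [8, 12]
r3 m[φ1→X7] = [8, 8]
r3 m[φ1→X5] = [11, 14]
r3 m[φ2→X1] = [18, 11]
r3 m[φ2→X7] = [2, 7]
r3 m[φ3→X11] = [11, 11]
r3 m[φ3→X7] = [12, 8]
r3 m[φ4→X1] = [8, 14]
r3 m[φ4→X5] = [2, 2]
r3 m[φ5→X7] = [8, 8]
r3 m[φ5→X5] = [14, 11]
r3 m[φ6→X11] = [18, 11]
r3 m[φ6→X7] = [13, 8]
r3 m[X11→φ0] = [11, 6]
r3 m[X11→φ3] = [9, 3]
r3 m[X11→φ6] = [4, 7]
r3 m[X1→φ2] = [0, 6]
r3 m[X1→φ4] = [2, 1]
r3 m[X7→φ1] = [16, 11]
r3 m[X7→φ2] = [16, 10]
r3 m[X7→φ3] = [14, 6]
r3 m[X7→φ5] = [11, 7]
r3 m[X7→φ6] = [11, 10]
r3 m[X5→φ0] = [6, 7]
r3 m[X5→φ1] = [8, 5]
r3 m[X5→φ4] = [8, 8]
r3 m[X5→φ5] = [2, 4]
r4 m[φ0→X11] = [8, 8]
r4 m[φ0→X5] = [8, 12]
r4 m[φ1→X7] = [8, 8]
r4 m[φ1→X5] = [11, 14]
r4 m[φ2→X1] = [18, 11]
r4 m[φ2→X7] = [2, 7]
r4 m[φ3→X11] = [11, 11]
r4 m[φ3→X7] = [12, 8]
r4 m[φ4→X1] = [8, 14]
r4 m[φ4→X5] = [2, 2]
r4 m[φ5→X7] = [8, 8]
r4 m[φ5→X5] = [14, 11]
r4 m[φ6→X11] = [18, 11]
r4 m[φ6→X7] = [13, 8]
r4 m[X11→φ0] = [29, 22]
r4 m[X11→φ3] = [26, 19]
r4 m[X11→φ6] = [19, 19]
r4 m[X1→φ2] = [8, 14]
r4 m[X1→φ4] = [18, 11]
r4 m[X7→φ1] = [35, 31]
r4 m[X7→φ2] = [41, 32]
r4 m[X7→φ3] = [31, 31]
r4 m[X7→φ5] = [35, 31]
r4 m[X7→φ6] = [30, 31]
r4 m[X5→φ0] = [27, 27]
r4 m[X5→φ1] = [24, 25]
r4 m[X5→φ4] = [33, 37]
r4 m[X5→φ5] = [21, 28]
r5 m[φ0→X11] = [28, 29]
r5 m[φ0→X5] = [24, 30]
r5 m[φ1→X7] = [25, 24]
r5 m[φ1→X5] = [31, 34]
r5 m[φ2→X1] = [41, 33]
r5 m[φ2→X7] = [10, 15]
r5 m[φ3→X11] = [34, 36]
r5 m[φ3→X7] = [28, 24]
r5 m[φ4→X1] = [33, 40]
r5 m[φ4→X5] = [18, 17]
r5 m[φ5→X7] = [27, 28]
r5 m[φ5→X5] = [38, 35]
r5 m[φ6→X11] = [39, 32]
r5 m[φ6→X7] = [25, 20]
r5 m[X11→φ0] = [29, 22]
r5 m[X11→φ3] = [26, 19]
r5 m[X11→φ6] = [19, 19]
r5 m[X1→φ2] = [8, 14]
r5 m[X1→φ4] = [18, 11]
r5 m[X7→φ1] = [35, 31]
r5 m[X7→φ2] = [41, 32]
r5 m[X7→φ3] = [31, 31]
r5 m[X7→φ5] = [35, 31]
r5 m[X7→φ6] = [30, 31]
r5 m[X5→φ0] = [27, 27]
r5 m[X5→φ1] = [24, 25]
r5 m[X5→φ4] = [33, 37]
r5 m[X5→φ5] = [21, 28]
r6 m[φ0→X11] = [28, 29]
r6 m[φ0→X5] = [24, 30]
r6 m[φ1→X7] = [25, 24]
r6 m[φ1→X5] = [31, 34]
r6 m[φ2→X1] = [41, 33]
r6 m[φ2→X7] = [10, 15]
r6 m[φ3→X11] = [34, 36]
r6 m[φ3→X7] = [28, 24]
r6 m[φ4→X1] = [33, 40]
r6 m[φ4→X5] = [18, 17]
r6 m[φ5→X7] = [27, 28]
r6 m[φ5→X5] = [38, 35]
r6 m[φ6→X11] = [39, 32]
r6 m[φ6→X7] = [25, 20]
r6 m[X11→φ0] = [73, 68]
r6 m[X11→φ3] = [67, 61]
r6 m[X11→φ6] = [62, 65]
r6 m[X1→φ2] = [33, 40]
r6 m[X1→φ4] = [41, 33]
r6 m[X7→φ1] = [90, 87]
r6 m[X7→φ2] = [105, 96]
r6 m[X7→φ3] = [87, 87]
r6 m[X7→φ5] = [88, 83]
r6 m[X7→φ6] = [90, 91]
r6 m[X5→φ0] = [87, 86]
r6 m[X5→φ1] = [80, 82]
r6 m[X5→φ4] = [93, 99]
r6 m[X5→φ5] = [73, 81]
r7 m[φ0→X11] = [87, 89]
r7 m[φ0→X5] = [70, 74]
r7 m[φ1→X7] = [81, 80]
r7 m[φ1→X5] = [87, 90]
r7 m[φ2→X1] = [105, 97]
r7 m[φ2→X7] = [35, 41]
r7 m[φ3→X11] = [90, 92]
r7 m[φ3→X7] = [70, 66]
r7 m[φ4→X1] = [93, 100]
r7 m[φ4→X5] = [40, 39]
r7 m[φ5→X7] = [79, 80]
r7 m[φ5→X5] = [90, 87]
r7 m[φ6→X11] = [99, 92]
r7 m[φ6→X7] = [71, 66]
r7 m[X11→φ0] = [73, 68]
r7 m[X11→φ3] = [67, 61]
r7 m[X11→φ6] = [62, 65]
r7 m[X1→φ2] = [33, 40]
r7 m[X1→φ4] = [41, 33]
r7 m[X7→φ1] = [90, 87]
r7 m[X7→φ2] = [105, 96]
r7 m[X7→φ3] = [87, 87]
r7 m[X7→φ5] = [88, 83]
r7 m[X7→φ6] = [90, 91]
r7 m[X5→φ0] = [87, 86]
r7 m[X5→φ1] = [80, 82]
r7 m[X5→φ4] = [93, 99]
r7 m[X5→φ5] = [73, 81]

message @ round 7 = [71, 66]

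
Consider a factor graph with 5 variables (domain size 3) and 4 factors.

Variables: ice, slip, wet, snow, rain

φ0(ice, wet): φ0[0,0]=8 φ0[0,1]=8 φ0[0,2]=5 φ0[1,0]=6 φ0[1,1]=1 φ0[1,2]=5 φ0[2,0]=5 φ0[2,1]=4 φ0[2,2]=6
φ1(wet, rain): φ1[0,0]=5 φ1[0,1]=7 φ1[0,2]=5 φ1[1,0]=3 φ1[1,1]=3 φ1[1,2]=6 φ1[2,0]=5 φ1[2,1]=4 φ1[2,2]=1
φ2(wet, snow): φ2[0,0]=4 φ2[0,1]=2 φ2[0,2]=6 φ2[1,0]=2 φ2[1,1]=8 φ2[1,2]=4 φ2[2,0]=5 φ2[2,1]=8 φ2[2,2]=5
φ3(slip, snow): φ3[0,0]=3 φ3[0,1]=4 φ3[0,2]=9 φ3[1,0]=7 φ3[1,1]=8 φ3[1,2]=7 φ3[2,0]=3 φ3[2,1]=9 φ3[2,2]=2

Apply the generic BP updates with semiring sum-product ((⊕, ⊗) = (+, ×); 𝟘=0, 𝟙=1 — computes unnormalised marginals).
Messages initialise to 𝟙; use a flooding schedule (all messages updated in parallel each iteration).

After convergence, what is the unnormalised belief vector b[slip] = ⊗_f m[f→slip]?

b[slip] = [50166, 65754, 42502]

init: all messages = 𝟙 over 3 values
r1 m[φ0→ice] = [21, 12, 15]
r1 m[φ0→wet] = [19, 13, 16]
r1 m[φ1→wet] = [17, 12, 10]
r1 m[φ1→rain] = [13, 14, 12]
r1 m[φ2→wet] = [12, 14, 18]
r1 m[φ2→snow] = [11, 18, 15]
r1 m[φ3→slip] = [16, 22, 14]
r1 m[φ3→snow] = [13, 21, 18]
r1 m[ice→φ0] = [1, 1, 1]
r1 m[slip→φ3] = [1, 1, 1]
r1 m[wet→φ0] = [1, 1, 1]
r1 m[wet→φ1] = [1, 1, 1]
r1 m[wet→φ2] = [1, 1, 1]
r1 m[snow→φ2] = [1, 1, 1]
r1 m[snow→φ3] = [1, 1, 1]
r1 m[rain→φ1] = [1, 1, 1]
r2 m[φ0→ice] = [21, 12, 15]
r2 m[φ0→wet] = [19, 13, 16]
r2 m[φ1→wet] = [17, 12, 10]
r2 m[φ1→rain] = [13, 14, 12]
r2 m[φ2→wet] = [12, 14, 18]
r2 m[φ2→snow] = [11, 18, 15]
r2 m[φ3→slip] = [16, 22, 14]
r2 m[φ3→snow] = [13, 21, 18]
r2 m[ice→φ0] = [1, 1, 1]
r2 m[slip→φ3] = [1, 1, 1]
r2 m[wet→φ0] = [204, 168, 180]
r2 m[wet→φ1] = [228, 182, 288]
r2 m[wet→φ2] = [323, 156, 160]
r2 m[snow→φ2] = [13, 21, 18]
r2 m[snow→φ3] = [11, 18, 15]
r2 m[rain→φ1] = [1, 1, 1]
r3 m[φ0→ice] = [3876, 2292, 2772]
r3 m[φ0→wet] = [19, 13, 16]
r3 m[φ1→wet] = [17, 12, 10]
r3 m[φ1→rain] = [3126, 3294, 2520]
r3 m[φ2→wet] = [202, 266, 323]
r3 m[φ2→snow] = [2404, 3174, 3362]
r3 m[φ3→slip] = [240, 326, 225]
r3 m[φ3→snow] = [13, 21, 18]
r3 m[ice→φ0] = [1, 1, 1]
r3 m[slip→φ3] = [1, 1, 1]
r3 m[wet→φ0] = [204, 168, 180]
r3 m[wet→φ1] = [228, 182, 288]
r3 m[wet→φ2] = [323, 156, 160]
r3 m[snow→φ2] = [13, 21, 18]
r3 m[snow→φ3] = [11, 18, 15]
r3 m[rain→φ1] = [1, 1, 1]
r4 m[φ0→ice] = [3876, 2292, 2772]
r4 m[φ0→wet] = [19, 13, 16]
r4 m[φ1→wet] = [17, 12, 10]
r4 m[φ1→rain] = [3126, 3294, 2520]
r4 m[φ2→wet] = [202, 266, 323]
r4 m[φ2→snow] = [2404, 3174, 3362]
r4 m[φ3→slip] = [240, 326, 225]
r4 m[φ3→snow] = [13, 21, 18]
r4 m[ice→φ0] = [1, 1, 1]
r4 m[slip→φ3] = [1, 1, 1]
r4 m[wet→φ0] = [3434, 3192, 3230]
r4 m[wet→φ1] = [3838, 3458, 5168]
r4 m[wet→φ2] = [323, 156, 160]
r4 m[snow→φ2] = [13, 21, 18]
r4 m[snow→φ3] = [2404, 3174, 3362]
r4 m[rain→φ1] = [1, 1, 1]
r5 m[φ0→ice] = [69158, 39946, 49318]
r5 m[φ0→wet] = [19, 13, 16]
r5 m[φ1→wet] = [17, 12, 10]
r5 m[φ1→rain] = [55404, 57912, 45106]
r5 m[φ2→wet] = [202, 266, 323]
r5 m[φ2→snow] = [2404, 3174, 3362]
r5 m[φ3→slip] = [50166, 65754, 42502]
r5 m[φ3→snow] = [13, 21, 18]
r5 m[ice→φ0] = [1, 1, 1]
r5 m[slip→φ3] = [1, 1, 1]
r5 m[wet→φ0] = [3434, 3192, 3230]
r5 m[wet→φ1] = [3838, 3458, 5168]
r5 m[wet→φ2] = [323, 156, 160]
r5 m[snow→φ2] = [13, 21, 18]
r5 m[snow→φ3] = [2404, 3174, 3362]
r5 m[rain→φ1] = [1, 1, 1]
r6 m[φ0→ice] = [69158, 39946, 49318]
r6 m[φ0→wet] = [19, 13, 16]
r6 m[φ1→wet] = [17, 12, 10]
r6 m[φ1→rain] = [55404, 57912, 45106]
r6 m[φ2→wet] = [202, 266, 323]
r6 m[φ2→snow] = [2404, 3174, 3362]
r6 m[φ3→slip] = [50166, 65754, 42502]
r6 m[φ3→snow] = [13, 21, 18]
r6 m[ice→φ0] = [1, 1, 1]
r6 m[slip→φ3] = [1, 1, 1]
r6 m[wet→φ0] = [3434, 3192, 3230]
r6 m[wet→φ1] = [3838, 3458, 5168]
r6 m[wet→φ2] = [323, 156, 160]
r6 m[snow→φ2] = [13, 21, 18]
r6 m[snow→φ3] = [2404, 3174, 3362]
r6 m[rain→φ1] = [1, 1, 1]
fixed point reached at round 6
b[slip] = ⊗ incoming = [50166, 65754, 42502]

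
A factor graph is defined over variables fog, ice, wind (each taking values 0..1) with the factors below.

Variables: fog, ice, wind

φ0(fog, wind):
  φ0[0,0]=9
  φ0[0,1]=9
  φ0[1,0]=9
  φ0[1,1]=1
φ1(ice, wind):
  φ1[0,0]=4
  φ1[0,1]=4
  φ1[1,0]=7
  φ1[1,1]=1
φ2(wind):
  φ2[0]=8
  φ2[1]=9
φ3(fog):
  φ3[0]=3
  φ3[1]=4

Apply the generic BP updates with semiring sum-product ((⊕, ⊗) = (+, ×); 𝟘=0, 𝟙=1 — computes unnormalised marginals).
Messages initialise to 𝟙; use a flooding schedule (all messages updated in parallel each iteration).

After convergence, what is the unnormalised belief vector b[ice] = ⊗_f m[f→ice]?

init: all messages = 𝟙 over 2 values
r1 m[φ0→fog] = [18, 10]
r1 m[φ0→wind] = [18, 10]
r1 m[φ1→ice] = [8, 8]
r1 m[φ1→wind] = [11, 5]
r1 m[φ2→wind] = [8, 9]
r1 m[φ3→fog] = [3, 4]
r1 m[fog→φ0] = [1, 1]
r1 m[fog→φ3] = [1, 1]
r1 m[ice→φ1] = [1, 1]
r1 m[wind→φ0] = [1, 1]
r1 m[wind→φ1] = [1, 1]
r1 m[wind→φ2] = [1, 1]
r2 m[φ0→fog] = [18, 10]
r2 m[φ0→wind] = [18, 10]
r2 m[φ1→ice] = [8, 8]
r2 m[φ1→wind] = [11, 5]
r2 m[φ2→wind] = [8, 9]
r2 m[φ3→fog] = [3, 4]
r2 m[fog→φ0] = [3, 4]
r2 m[fog→φ3] = [18, 10]
r2 m[ice→φ1] = [1, 1]
r2 m[wind→φ0] = [88, 45]
r2 m[wind→φ1] = [144, 90]
r2 m[wind→φ2] = [198, 50]
r3 m[φ0→fog] = [1197, 837]
r3 m[φ0→wind] = [63, 31]
r3 m[φ1→ice] = [936, 1098]
r3 m[φ1→wind] = [11, 5]
r3 m[φ2→wind] = [8, 9]
r3 m[φ3→fog] = [3, 4]
r3 m[fog→φ0] = [3, 4]
r3 m[fog→φ3] = [18, 10]
r3 m[ice→φ1] = [1, 1]
r3 m[wind→φ0] = [88, 45]
r3 m[wind→φ1] = [144, 90]
r3 m[wind→φ2] = [198, 50]
r4 m[φ0→fog] = [1197, 837]
r4 m[φ0→wind] = [63, 31]
r4 m[φ1→ice] = [936, 1098]
r4 m[φ1→wind] = [11, 5]
r4 m[φ2→wind] = [8, 9]
r4 m[φ3→fog] = [3, 4]
r4 m[fog→φ0] = [3, 4]
r4 m[fog→φ3] = [1197, 837]
r4 m[ice→φ1] = [1, 1]
r4 m[wind→φ0] = [88, 45]
r4 m[wind→φ1] = [504, 279]
r4 m[wind→φ2] = [693, 155]
r5 m[φ0→fog] = [1197, 837]
r5 m[φ0→wind] = [63, 31]
r5 m[φ1→ice] = [3132, 3807]
r5 m[φ1→wind] = [11, 5]
r5 m[φ2→wind] = [8, 9]
r5 m[φ3→fog] = [3, 4]
r5 m[fog→φ0] = [3, 4]
r5 m[fog→φ3] = [1197, 837]
r5 m[ice→φ1] = [1, 1]
r5 m[wind→φ0] = [88, 45]
r5 m[wind→φ1] = [504, 279]
r5 m[wind→φ2] = [693, 155]
r6 m[φ0→fog] = [1197, 837]
r6 m[φ0→wind] = [63, 31]
r6 m[φ1→ice] = [3132, 3807]
r6 m[φ1→wind] = [11, 5]
r6 m[φ2→wind] = [8, 9]
r6 m[φ3→fog] = [3, 4]
r6 m[fog→φ0] = [3, 4]
r6 m[fog→φ3] = [1197, 837]
r6 m[ice→φ1] = [1, 1]
r6 m[wind→φ0] = [88, 45]
r6 m[wind→φ1] = [504, 279]
r6 m[wind→φ2] = [693, 155]
fixed point reached at round 6
b[ice] = ⊗ incoming = [3132, 3807]

b[ice] = [3132, 3807]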